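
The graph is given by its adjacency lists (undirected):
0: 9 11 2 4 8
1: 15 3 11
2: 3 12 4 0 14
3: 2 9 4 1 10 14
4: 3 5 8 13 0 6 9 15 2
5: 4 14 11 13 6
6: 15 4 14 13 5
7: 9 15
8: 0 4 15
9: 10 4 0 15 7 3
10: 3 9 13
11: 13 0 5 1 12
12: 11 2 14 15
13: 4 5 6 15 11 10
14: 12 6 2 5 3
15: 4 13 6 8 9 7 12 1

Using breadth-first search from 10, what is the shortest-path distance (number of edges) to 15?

Level 0: 10
Level 1: 3, 9, 13
Level 2: 0, 1, 2, 4, 5, 6, 7, 11, 14, 15
Level 3: 8, 12
15 first appears at level 2.

2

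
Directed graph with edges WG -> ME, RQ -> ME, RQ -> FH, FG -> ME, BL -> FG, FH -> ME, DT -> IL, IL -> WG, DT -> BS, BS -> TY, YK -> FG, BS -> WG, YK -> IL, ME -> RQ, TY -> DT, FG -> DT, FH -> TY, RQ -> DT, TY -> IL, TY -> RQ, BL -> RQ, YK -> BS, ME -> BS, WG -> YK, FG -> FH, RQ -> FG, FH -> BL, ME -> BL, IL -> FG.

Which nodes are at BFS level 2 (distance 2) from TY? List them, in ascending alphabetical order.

BS, FG, FH, ME, WG

Level 0: TY
Level 1: DT, IL, RQ
Level 2: BS, FG, FH, ME, WG
Level 3: BL, YK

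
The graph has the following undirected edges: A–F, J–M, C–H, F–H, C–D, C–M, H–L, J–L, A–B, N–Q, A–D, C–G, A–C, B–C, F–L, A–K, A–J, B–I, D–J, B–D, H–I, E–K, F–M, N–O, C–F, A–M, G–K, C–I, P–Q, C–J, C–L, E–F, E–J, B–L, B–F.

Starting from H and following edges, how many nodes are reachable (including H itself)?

13

BFS from H visits: H, L, I, F, C, J, B, M, E, A, G, D, K
Reachable nodes: 13 of 17 total.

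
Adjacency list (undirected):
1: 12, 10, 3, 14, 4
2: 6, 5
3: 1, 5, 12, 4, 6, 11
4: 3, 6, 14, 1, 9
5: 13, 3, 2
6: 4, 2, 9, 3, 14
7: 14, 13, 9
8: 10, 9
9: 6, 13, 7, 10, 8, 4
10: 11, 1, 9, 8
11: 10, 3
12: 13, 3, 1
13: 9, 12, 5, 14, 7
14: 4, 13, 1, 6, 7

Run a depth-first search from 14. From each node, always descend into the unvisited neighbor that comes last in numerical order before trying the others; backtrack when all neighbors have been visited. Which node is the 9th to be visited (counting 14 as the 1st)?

Visit 14
14 → 13
13 → 12
12 → 3
3 → 11
11 → 10
10 → 9
9 → 8
9 → 7
9 → 6
6 → 4
4 → 1
6 → 2
2 → 5

Visit order: 14, 13, 12, 3, 11, 10, 9, 8, 7, 6, 4, 1, 2, 5

7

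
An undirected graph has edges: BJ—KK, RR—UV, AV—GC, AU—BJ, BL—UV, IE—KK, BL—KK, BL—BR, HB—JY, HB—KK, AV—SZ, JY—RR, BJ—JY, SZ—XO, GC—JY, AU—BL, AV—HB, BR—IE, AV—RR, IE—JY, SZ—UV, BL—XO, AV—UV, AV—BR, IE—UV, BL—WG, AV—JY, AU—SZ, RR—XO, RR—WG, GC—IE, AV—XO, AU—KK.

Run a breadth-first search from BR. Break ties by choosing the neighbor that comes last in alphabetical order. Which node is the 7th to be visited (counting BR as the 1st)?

Visit BR; enqueue IE, BL, AV → queue [IE, BL, AV]
Visit IE; enqueue UV, KK, JY, GC → queue [BL, AV, UV, KK, JY, GC]
Visit BL; enqueue XO, WG, AU → queue [AV, UV, KK, JY, GC, XO, WG, AU]
Visit AV; enqueue SZ, RR, HB → queue [UV, KK, JY, GC, XO, WG, AU, SZ, RR, HB]
Visit UV → queue [KK, JY, GC, XO, WG, AU, SZ, RR, HB]
Visit KK; enqueue BJ → queue [JY, GC, XO, WG, AU, SZ, RR, HB, BJ]
Visit JY → queue [GC, XO, WG, AU, SZ, RR, HB, BJ]
Visit GC → queue [XO, WG, AU, SZ, RR, HB, BJ]
Visit XO → queue [WG, AU, SZ, RR, HB, BJ]
Visit WG → queue [AU, SZ, RR, HB, BJ]
Visit AU → queue [SZ, RR, HB, BJ]
Visit SZ → queue [RR, HB, BJ]
Visit RR → queue [HB, BJ]
Visit HB → queue [BJ]
Visit BJ → queue []

Visit order: BR, IE, BL, AV, UV, KK, JY, GC, XO, WG, AU, SZ, RR, HB, BJ

JY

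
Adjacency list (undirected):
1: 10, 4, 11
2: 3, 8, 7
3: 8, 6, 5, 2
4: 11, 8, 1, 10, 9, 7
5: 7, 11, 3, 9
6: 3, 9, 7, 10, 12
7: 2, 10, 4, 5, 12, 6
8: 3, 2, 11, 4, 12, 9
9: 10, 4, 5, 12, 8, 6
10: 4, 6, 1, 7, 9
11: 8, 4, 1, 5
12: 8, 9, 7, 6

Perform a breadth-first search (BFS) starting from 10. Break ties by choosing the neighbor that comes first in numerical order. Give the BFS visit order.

10, 1, 4, 6, 7, 9, 11, 8, 3, 12, 2, 5

Visit 10; enqueue 1, 4, 6, 7, 9 → queue [1, 4, 6, 7, 9]
Visit 1; enqueue 11 → queue [4, 6, 7, 9, 11]
Visit 4; enqueue 8 → queue [6, 7, 9, 11, 8]
Visit 6; enqueue 3, 12 → queue [7, 9, 11, 8, 3, 12]
Visit 7; enqueue 2, 5 → queue [9, 11, 8, 3, 12, 2, 5]
Visit 9 → queue [11, 8, 3, 12, 2, 5]
Visit 11 → queue [8, 3, 12, 2, 5]
Visit 8 → queue [3, 12, 2, 5]
Visit 3 → queue [12, 2, 5]
Visit 12 → queue [2, 5]
Visit 2 → queue [5]
Visit 5 → queue []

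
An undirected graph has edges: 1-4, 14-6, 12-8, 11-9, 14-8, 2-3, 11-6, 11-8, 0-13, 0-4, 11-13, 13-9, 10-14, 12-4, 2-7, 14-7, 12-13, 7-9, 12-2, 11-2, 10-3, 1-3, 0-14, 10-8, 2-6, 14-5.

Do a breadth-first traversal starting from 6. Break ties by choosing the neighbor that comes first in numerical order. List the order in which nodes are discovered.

Visit 6; enqueue 2, 11, 14 → queue [2, 11, 14]
Visit 2; enqueue 3, 7, 12 → queue [11, 14, 3, 7, 12]
Visit 11; enqueue 8, 9, 13 → queue [14, 3, 7, 12, 8, 9, 13]
Visit 14; enqueue 0, 5, 10 → queue [3, 7, 12, 8, 9, 13, 0, 5, 10]
Visit 3; enqueue 1 → queue [7, 12, 8, 9, 13, 0, 5, 10, 1]
Visit 7 → queue [12, 8, 9, 13, 0, 5, 10, 1]
Visit 12; enqueue 4 → queue [8, 9, 13, 0, 5, 10, 1, 4]
Visit 8 → queue [9, 13, 0, 5, 10, 1, 4]
Visit 9 → queue [13, 0, 5, 10, 1, 4]
Visit 13 → queue [0, 5, 10, 1, 4]
Visit 0 → queue [5, 10, 1, 4]
Visit 5 → queue [10, 1, 4]
Visit 10 → queue [1, 4]
Visit 1 → queue [4]
Visit 4 → queue []

6 2 11 14 3 7 12 8 9 13 0 5 10 1 4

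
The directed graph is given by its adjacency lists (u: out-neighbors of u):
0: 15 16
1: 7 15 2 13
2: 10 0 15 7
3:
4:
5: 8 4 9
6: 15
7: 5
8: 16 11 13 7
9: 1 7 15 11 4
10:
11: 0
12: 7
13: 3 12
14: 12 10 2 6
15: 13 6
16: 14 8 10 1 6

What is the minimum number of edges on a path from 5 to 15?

2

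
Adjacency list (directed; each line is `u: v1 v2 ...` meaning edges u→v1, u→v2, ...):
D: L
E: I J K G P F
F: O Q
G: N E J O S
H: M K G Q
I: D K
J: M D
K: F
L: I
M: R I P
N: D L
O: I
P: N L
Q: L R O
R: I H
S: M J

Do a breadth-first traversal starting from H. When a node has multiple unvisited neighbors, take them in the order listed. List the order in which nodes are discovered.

H → M → K → G → Q → R → I → P → F → N → E → J → O → S → L → D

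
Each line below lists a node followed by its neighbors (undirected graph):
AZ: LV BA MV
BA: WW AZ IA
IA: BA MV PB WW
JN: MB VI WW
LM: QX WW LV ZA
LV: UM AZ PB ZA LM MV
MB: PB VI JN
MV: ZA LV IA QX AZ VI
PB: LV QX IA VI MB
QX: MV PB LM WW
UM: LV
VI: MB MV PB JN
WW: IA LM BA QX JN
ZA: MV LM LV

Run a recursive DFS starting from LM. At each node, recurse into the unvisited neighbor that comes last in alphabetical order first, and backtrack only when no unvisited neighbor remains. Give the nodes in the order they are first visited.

LM -> ZA -> MV -> VI -> PB -> QX -> WW -> JN -> MB -> IA -> BA -> AZ -> LV -> UM

Visit LM
LM → ZA
ZA → MV
MV → VI
VI → PB
PB → QX
QX → WW
WW → JN
JN → MB
WW → IA
IA → BA
BA → AZ
AZ → LV
LV → UM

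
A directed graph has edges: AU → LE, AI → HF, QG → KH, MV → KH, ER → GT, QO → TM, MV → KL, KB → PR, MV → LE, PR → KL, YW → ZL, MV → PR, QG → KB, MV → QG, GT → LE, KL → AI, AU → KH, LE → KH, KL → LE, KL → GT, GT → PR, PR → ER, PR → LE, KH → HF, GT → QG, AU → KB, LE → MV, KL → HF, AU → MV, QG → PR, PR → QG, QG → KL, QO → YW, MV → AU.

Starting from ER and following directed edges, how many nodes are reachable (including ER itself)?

BFS from ER visits: ER, GT, QG, PR, LE, KL, KH, KB, MV, HF, AI, AU
Reachable nodes: 12 of 16 total.

12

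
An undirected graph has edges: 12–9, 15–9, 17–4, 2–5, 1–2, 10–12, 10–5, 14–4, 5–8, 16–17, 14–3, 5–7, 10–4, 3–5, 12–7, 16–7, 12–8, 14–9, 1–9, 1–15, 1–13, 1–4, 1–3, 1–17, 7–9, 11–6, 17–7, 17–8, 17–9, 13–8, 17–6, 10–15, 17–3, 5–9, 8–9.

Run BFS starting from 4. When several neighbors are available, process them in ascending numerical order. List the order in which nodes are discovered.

4, 1, 10, 14, 17, 2, 3, 9, 13, 15, 5, 12, 6, 7, 8, 16, 11

Visit 4; enqueue 1, 10, 14, 17 → queue [1, 10, 14, 17]
Visit 1; enqueue 2, 3, 9, 13, 15 → queue [10, 14, 17, 2, 3, 9, 13, 15]
Visit 10; enqueue 5, 12 → queue [14, 17, 2, 3, 9, 13, 15, 5, 12]
Visit 14 → queue [17, 2, 3, 9, 13, 15, 5, 12]
Visit 17; enqueue 6, 7, 8, 16 → queue [2, 3, 9, 13, 15, 5, 12, 6, 7, 8, 16]
Visit 2 → queue [3, 9, 13, 15, 5, 12, 6, 7, 8, 16]
Visit 3 → queue [9, 13, 15, 5, 12, 6, 7, 8, 16]
Visit 9 → queue [13, 15, 5, 12, 6, 7, 8, 16]
Visit 13 → queue [15, 5, 12, 6, 7, 8, 16]
Visit 15 → queue [5, 12, 6, 7, 8, 16]
Visit 5 → queue [12, 6, 7, 8, 16]
Visit 12 → queue [6, 7, 8, 16]
Visit 6; enqueue 11 → queue [7, 8, 16, 11]
Visit 7 → queue [8, 16, 11]
Visit 8 → queue [16, 11]
Visit 16 → queue [11]
Visit 11 → queue []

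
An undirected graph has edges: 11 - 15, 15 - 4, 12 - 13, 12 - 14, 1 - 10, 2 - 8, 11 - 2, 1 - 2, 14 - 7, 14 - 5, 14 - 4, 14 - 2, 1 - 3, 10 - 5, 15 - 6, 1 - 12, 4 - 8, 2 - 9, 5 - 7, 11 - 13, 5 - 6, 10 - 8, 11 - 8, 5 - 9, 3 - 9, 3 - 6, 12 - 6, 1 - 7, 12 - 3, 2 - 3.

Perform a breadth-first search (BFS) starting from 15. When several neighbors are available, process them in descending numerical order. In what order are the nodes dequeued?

15, 11, 6, 4, 13, 8, 2, 12, 5, 3, 14, 10, 9, 1, 7

Visit 15; enqueue 11, 6, 4 → queue [11, 6, 4]
Visit 11; enqueue 13, 8, 2 → queue [6, 4, 13, 8, 2]
Visit 6; enqueue 12, 5, 3 → queue [4, 13, 8, 2, 12, 5, 3]
Visit 4; enqueue 14 → queue [13, 8, 2, 12, 5, 3, 14]
Visit 13 → queue [8, 2, 12, 5, 3, 14]
Visit 8; enqueue 10 → queue [2, 12, 5, 3, 14, 10]
Visit 2; enqueue 9, 1 → queue [12, 5, 3, 14, 10, 9, 1]
Visit 12 → queue [5, 3, 14, 10, 9, 1]
Visit 5; enqueue 7 → queue [3, 14, 10, 9, 1, 7]
Visit 3 → queue [14, 10, 9, 1, 7]
Visit 14 → queue [10, 9, 1, 7]
Visit 10 → queue [9, 1, 7]
Visit 9 → queue [1, 7]
Visit 1 → queue [7]
Visit 7 → queue []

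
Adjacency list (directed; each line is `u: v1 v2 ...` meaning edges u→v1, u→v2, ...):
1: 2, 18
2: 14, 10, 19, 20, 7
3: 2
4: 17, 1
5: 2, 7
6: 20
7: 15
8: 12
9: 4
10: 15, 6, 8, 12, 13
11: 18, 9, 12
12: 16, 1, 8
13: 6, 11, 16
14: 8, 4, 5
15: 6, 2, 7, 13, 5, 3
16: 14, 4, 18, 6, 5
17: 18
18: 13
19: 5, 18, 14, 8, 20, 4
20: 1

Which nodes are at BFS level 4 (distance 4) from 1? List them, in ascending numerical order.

Level 0: 1
Level 1: 2, 18
Level 2: 7, 10, 13, 14, 19, 20
Level 3: 4, 5, 6, 8, 11, 12, 15, 16
Level 4: 3, 9, 17

3, 9, 17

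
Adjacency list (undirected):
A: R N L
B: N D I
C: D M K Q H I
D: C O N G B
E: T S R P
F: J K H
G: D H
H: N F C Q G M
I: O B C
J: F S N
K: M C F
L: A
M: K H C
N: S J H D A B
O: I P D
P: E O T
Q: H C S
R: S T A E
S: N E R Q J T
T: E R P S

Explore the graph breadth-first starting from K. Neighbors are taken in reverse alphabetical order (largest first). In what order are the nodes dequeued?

K M F C H J Q I D N G S O B A T R E P L

Visit K; enqueue M, F, C → queue [M, F, C]
Visit M; enqueue H → queue [F, C, H]
Visit F; enqueue J → queue [C, H, J]
Visit C; enqueue Q, I, D → queue [H, J, Q, I, D]
Visit H; enqueue N, G → queue [J, Q, I, D, N, G]
Visit J; enqueue S → queue [Q, I, D, N, G, S]
Visit Q → queue [I, D, N, G, S]
Visit I; enqueue O, B → queue [D, N, G, S, O, B]
Visit D → queue [N, G, S, O, B]
Visit N; enqueue A → queue [G, S, O, B, A]
Visit G → queue [S, O, B, A]
Visit S; enqueue T, R, E → queue [O, B, A, T, R, E]
Visit O; enqueue P → queue [B, A, T, R, E, P]
Visit B → queue [A, T, R, E, P]
Visit A; enqueue L → queue [T, R, E, P, L]
Visit T → queue [R, E, P, L]
Visit R → queue [E, P, L]
Visit E → queue [P, L]
Visit P → queue [L]
Visit L → queue []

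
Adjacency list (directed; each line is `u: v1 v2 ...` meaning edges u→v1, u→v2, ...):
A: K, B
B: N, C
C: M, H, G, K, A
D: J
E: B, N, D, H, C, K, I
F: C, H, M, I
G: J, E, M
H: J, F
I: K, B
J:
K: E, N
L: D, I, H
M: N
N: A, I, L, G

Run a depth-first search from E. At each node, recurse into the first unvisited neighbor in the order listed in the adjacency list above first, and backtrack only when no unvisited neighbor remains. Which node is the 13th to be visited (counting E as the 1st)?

Visit E
E → B
B → N
N → A
A → K
N → I
N → L
L → D
D → J
L → H
H → F
F → C
C → M
C → G

Visit order: E, B, N, A, K, I, L, D, J, H, F, C, M, G

M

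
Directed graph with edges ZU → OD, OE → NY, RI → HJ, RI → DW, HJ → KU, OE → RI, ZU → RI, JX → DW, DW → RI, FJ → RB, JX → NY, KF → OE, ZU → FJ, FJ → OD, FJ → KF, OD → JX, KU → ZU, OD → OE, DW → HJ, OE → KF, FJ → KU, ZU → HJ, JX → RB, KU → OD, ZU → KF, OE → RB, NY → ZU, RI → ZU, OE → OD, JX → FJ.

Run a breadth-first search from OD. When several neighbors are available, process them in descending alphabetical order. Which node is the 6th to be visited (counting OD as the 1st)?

Visit OD; enqueue OE, JX → queue [OE, JX]
Visit OE; enqueue RI, RB, NY, KF → queue [JX, RI, RB, NY, KF]
Visit JX; enqueue FJ, DW → queue [RI, RB, NY, KF, FJ, DW]
Visit RI; enqueue ZU, HJ → queue [RB, NY, KF, FJ, DW, ZU, HJ]
Visit RB → queue [NY, KF, FJ, DW, ZU, HJ]
Visit NY → queue [KF, FJ, DW, ZU, HJ]
Visit KF → queue [FJ, DW, ZU, HJ]
Visit FJ; enqueue KU → queue [DW, ZU, HJ, KU]
Visit DW → queue [ZU, HJ, KU]
Visit ZU → queue [HJ, KU]
Visit HJ → queue [KU]
Visit KU → queue []

Visit order: OD, OE, JX, RI, RB, NY, KF, FJ, DW, ZU, HJ, KU

NY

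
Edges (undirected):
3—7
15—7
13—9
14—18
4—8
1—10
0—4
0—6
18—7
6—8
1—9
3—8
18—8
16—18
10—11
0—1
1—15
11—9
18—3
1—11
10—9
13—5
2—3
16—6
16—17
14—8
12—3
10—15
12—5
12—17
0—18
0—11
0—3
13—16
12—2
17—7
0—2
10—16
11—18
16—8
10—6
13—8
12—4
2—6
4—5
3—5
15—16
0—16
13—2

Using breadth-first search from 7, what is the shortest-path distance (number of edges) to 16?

2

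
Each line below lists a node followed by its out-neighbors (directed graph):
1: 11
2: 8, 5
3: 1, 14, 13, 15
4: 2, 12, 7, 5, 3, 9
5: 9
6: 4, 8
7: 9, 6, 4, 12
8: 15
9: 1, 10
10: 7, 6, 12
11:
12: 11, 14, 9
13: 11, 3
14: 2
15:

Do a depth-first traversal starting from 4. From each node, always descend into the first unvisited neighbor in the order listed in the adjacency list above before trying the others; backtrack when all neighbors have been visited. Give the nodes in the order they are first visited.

4 -> 2 -> 8 -> 15 -> 5 -> 9 -> 1 -> 11 -> 10 -> 7 -> 6 -> 12 -> 14 -> 3 -> 13

Visit 4
4 → 2
2 → 8
8 → 15
2 → 5
5 → 9
9 → 1
1 → 11
9 → 10
10 → 7
7 → 6
7 → 12
12 → 14
4 → 3
3 → 13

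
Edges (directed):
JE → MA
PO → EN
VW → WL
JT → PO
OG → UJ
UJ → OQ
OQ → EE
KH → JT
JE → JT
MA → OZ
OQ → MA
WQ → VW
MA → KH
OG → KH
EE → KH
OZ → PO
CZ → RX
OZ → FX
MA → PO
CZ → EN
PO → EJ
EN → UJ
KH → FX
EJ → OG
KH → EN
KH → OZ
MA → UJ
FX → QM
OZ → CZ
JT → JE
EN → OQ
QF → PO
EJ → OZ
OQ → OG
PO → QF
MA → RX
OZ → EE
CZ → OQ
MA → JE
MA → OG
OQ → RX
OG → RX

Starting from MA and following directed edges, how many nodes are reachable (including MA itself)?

17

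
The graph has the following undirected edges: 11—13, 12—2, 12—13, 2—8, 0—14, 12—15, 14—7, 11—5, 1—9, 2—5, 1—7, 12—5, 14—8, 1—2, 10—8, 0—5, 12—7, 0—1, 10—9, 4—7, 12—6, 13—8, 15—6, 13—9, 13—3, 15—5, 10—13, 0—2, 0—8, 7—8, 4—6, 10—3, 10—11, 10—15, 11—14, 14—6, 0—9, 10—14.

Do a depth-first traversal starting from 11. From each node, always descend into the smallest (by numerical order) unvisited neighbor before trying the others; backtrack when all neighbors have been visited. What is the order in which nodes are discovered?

Visit 11
11 → 5
5 → 0
0 → 1
1 → 2
2 → 8
8 → 7
7 → 4
4 → 6
6 → 12
12 → 13
13 → 3
3 → 10
10 → 9
10 → 14
10 → 15

11 → 5 → 0 → 1 → 2 → 8 → 7 → 4 → 6 → 12 → 13 → 3 → 10 → 9 → 14 → 15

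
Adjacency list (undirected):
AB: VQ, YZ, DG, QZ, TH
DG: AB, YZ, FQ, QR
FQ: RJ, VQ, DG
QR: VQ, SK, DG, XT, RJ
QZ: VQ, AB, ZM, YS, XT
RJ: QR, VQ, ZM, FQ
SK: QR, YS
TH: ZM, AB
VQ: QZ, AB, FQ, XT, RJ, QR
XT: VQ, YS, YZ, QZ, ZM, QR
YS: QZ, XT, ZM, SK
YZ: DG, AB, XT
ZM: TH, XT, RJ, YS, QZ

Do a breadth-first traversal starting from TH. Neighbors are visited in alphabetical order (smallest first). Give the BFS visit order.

Visit TH; enqueue AB, ZM → queue [AB, ZM]
Visit AB; enqueue DG, QZ, VQ, YZ → queue [ZM, DG, QZ, VQ, YZ]
Visit ZM; enqueue RJ, XT, YS → queue [DG, QZ, VQ, YZ, RJ, XT, YS]
Visit DG; enqueue FQ, QR → queue [QZ, VQ, YZ, RJ, XT, YS, FQ, QR]
Visit QZ → queue [VQ, YZ, RJ, XT, YS, FQ, QR]
Visit VQ → queue [YZ, RJ, XT, YS, FQ, QR]
Visit YZ → queue [RJ, XT, YS, FQ, QR]
Visit RJ → queue [XT, YS, FQ, QR]
Visit XT → queue [YS, FQ, QR]
Visit YS; enqueue SK → queue [FQ, QR, SK]
Visit FQ → queue [QR, SK]
Visit QR → queue [SK]
Visit SK → queue []

TH → AB → ZM → DG → QZ → VQ → YZ → RJ → XT → YS → FQ → QR → SK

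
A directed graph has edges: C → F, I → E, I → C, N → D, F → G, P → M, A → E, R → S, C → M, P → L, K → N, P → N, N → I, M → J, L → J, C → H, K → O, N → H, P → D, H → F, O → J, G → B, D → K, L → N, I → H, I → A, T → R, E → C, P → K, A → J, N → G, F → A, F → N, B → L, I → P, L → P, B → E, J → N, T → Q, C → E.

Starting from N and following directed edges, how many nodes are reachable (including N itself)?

16

BFS from N visits: N, D, G, H, I, K, B, F, A, C, E, P, O, L, J, M
Reachable nodes: 16 of 20 total.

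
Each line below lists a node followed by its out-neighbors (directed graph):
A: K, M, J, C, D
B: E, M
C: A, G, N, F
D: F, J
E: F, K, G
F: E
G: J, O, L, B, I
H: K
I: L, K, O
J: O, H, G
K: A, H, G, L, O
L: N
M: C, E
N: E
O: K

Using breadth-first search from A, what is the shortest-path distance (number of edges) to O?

2

Level 0: A
Level 1: C, D, J, K, M
Level 2: E, F, G, H, L, N, O
Level 3: B, I
O first appears at level 2.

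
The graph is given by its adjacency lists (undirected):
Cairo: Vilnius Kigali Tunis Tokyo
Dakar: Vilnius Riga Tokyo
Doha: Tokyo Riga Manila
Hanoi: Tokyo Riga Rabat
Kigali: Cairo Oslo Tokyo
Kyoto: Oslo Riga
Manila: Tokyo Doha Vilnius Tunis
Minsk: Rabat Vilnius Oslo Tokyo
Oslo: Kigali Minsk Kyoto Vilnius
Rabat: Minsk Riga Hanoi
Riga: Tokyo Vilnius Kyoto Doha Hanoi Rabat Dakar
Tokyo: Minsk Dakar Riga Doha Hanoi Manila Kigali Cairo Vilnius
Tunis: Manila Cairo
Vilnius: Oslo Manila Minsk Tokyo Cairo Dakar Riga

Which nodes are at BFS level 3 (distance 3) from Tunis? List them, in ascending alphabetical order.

Dakar, Hanoi, Minsk, Oslo, Riga

Level 0: Tunis
Level 1: Cairo, Manila
Level 2: Doha, Kigali, Tokyo, Vilnius
Level 3: Dakar, Hanoi, Minsk, Oslo, Riga
Level 4: Kyoto, Rabat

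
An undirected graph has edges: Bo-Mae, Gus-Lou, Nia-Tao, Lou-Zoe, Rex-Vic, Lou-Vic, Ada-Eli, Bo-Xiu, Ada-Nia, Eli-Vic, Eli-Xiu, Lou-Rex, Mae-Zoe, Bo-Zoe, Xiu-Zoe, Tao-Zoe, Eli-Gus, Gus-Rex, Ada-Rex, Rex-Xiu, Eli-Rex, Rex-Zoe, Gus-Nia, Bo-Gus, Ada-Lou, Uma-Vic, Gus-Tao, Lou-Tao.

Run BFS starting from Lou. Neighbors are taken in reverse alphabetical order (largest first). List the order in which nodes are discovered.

Lou, Zoe, Vic, Tao, Rex, Gus, Ada, Xiu, Mae, Bo, Uma, Eli, Nia

Visit Lou; enqueue Zoe, Vic, Tao, Rex, Gus, Ada → queue [Zoe, Vic, Tao, Rex, Gus, Ada]
Visit Zoe; enqueue Xiu, Mae, Bo → queue [Vic, Tao, Rex, Gus, Ada, Xiu, Mae, Bo]
Visit Vic; enqueue Uma, Eli → queue [Tao, Rex, Gus, Ada, Xiu, Mae, Bo, Uma, Eli]
Visit Tao; enqueue Nia → queue [Rex, Gus, Ada, Xiu, Mae, Bo, Uma, Eli, Nia]
Visit Rex → queue [Gus, Ada, Xiu, Mae, Bo, Uma, Eli, Nia]
Visit Gus → queue [Ada, Xiu, Mae, Bo, Uma, Eli, Nia]
Visit Ada → queue [Xiu, Mae, Bo, Uma, Eli, Nia]
Visit Xiu → queue [Mae, Bo, Uma, Eli, Nia]
Visit Mae → queue [Bo, Uma, Eli, Nia]
Visit Bo → queue [Uma, Eli, Nia]
Visit Uma → queue [Eli, Nia]
Visit Eli → queue [Nia]
Visit Nia → queue []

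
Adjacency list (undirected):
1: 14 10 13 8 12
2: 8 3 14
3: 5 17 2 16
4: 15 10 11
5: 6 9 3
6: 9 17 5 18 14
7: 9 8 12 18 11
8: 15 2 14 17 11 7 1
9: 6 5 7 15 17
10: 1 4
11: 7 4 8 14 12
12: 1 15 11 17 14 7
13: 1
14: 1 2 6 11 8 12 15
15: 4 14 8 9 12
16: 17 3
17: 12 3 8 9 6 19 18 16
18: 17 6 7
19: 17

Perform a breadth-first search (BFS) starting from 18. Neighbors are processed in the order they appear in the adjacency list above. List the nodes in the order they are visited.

18 -> 17 -> 6 -> 7 -> 12 -> 3 -> 8 -> 9 -> 19 -> 16 -> 5 -> 14 -> 11 -> 1 -> 15 -> 2 -> 4 -> 10 -> 13

Visit 18; enqueue 17, 6, 7 → queue [17, 6, 7]
Visit 17; enqueue 12, 3, 8, 9, 19, 16 → queue [6, 7, 12, 3, 8, 9, 19, 16]
Visit 6; enqueue 5, 14 → queue [7, 12, 3, 8, 9, 19, 16, 5, 14]
Visit 7; enqueue 11 → queue [12, 3, 8, 9, 19, 16, 5, 14, 11]
Visit 12; enqueue 1, 15 → queue [3, 8, 9, 19, 16, 5, 14, 11, 1, 15]
Visit 3; enqueue 2 → queue [8, 9, 19, 16, 5, 14, 11, 1, 15, 2]
Visit 8 → queue [9, 19, 16, 5, 14, 11, 1, 15, 2]
Visit 9 → queue [19, 16, 5, 14, 11, 1, 15, 2]
Visit 19 → queue [16, 5, 14, 11, 1, 15, 2]
Visit 16 → queue [5, 14, 11, 1, 15, 2]
Visit 5 → queue [14, 11, 1, 15, 2]
Visit 14 → queue [11, 1, 15, 2]
Visit 11; enqueue 4 → queue [1, 15, 2, 4]
Visit 1; enqueue 10, 13 → queue [15, 2, 4, 10, 13]
Visit 15 → queue [2, 4, 10, 13]
Visit 2 → queue [4, 10, 13]
Visit 4 → queue [10, 13]
Visit 10 → queue [13]
Visit 13 → queue []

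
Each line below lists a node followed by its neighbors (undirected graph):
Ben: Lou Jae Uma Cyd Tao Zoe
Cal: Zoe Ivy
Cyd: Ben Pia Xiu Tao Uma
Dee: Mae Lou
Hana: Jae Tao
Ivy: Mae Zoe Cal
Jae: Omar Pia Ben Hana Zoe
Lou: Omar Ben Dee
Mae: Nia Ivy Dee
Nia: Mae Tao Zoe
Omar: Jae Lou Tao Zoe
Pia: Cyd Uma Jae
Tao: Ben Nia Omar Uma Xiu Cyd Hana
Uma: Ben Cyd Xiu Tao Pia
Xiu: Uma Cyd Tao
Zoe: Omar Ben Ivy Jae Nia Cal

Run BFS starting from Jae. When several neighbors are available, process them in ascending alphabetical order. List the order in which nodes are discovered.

Jae, Ben, Hana, Omar, Pia, Zoe, Cyd, Lou, Tao, Uma, Cal, Ivy, Nia, Xiu, Dee, Mae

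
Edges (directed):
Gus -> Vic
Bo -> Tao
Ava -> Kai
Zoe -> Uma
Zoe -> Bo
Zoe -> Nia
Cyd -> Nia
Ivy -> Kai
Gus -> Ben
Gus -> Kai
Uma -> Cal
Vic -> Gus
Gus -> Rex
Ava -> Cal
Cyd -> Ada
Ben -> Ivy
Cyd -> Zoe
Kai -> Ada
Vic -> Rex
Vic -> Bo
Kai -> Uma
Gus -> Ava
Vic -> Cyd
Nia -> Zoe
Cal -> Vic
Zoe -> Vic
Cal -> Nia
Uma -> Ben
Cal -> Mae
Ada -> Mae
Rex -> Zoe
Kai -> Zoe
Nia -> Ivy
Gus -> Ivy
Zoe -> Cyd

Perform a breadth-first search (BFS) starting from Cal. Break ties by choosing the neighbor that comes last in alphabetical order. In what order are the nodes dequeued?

Cal → Vic → Nia → Mae → Rex → Gus → Cyd → Bo → Zoe → Ivy → Kai → Ben → Ava → Ada → Tao → Uma

Visit Cal; enqueue Vic, Nia, Mae → queue [Vic, Nia, Mae]
Visit Vic; enqueue Rex, Gus, Cyd, Bo → queue [Nia, Mae, Rex, Gus, Cyd, Bo]
Visit Nia; enqueue Zoe, Ivy → queue [Mae, Rex, Gus, Cyd, Bo, Zoe, Ivy]
Visit Mae → queue [Rex, Gus, Cyd, Bo, Zoe, Ivy]
Visit Rex → queue [Gus, Cyd, Bo, Zoe, Ivy]
Visit Gus; enqueue Kai, Ben, Ava → queue [Cyd, Bo, Zoe, Ivy, Kai, Ben, Ava]
Visit Cyd; enqueue Ada → queue [Bo, Zoe, Ivy, Kai, Ben, Ava, Ada]
Visit Bo; enqueue Tao → queue [Zoe, Ivy, Kai, Ben, Ava, Ada, Tao]
Visit Zoe; enqueue Uma → queue [Ivy, Kai, Ben, Ava, Ada, Tao, Uma]
Visit Ivy → queue [Kai, Ben, Ava, Ada, Tao, Uma]
Visit Kai → queue [Ben, Ava, Ada, Tao, Uma]
Visit Ben → queue [Ava, Ada, Tao, Uma]
Visit Ava → queue [Ada, Tao, Uma]
Visit Ada → queue [Tao, Uma]
Visit Tao → queue [Uma]
Visit Uma → queue []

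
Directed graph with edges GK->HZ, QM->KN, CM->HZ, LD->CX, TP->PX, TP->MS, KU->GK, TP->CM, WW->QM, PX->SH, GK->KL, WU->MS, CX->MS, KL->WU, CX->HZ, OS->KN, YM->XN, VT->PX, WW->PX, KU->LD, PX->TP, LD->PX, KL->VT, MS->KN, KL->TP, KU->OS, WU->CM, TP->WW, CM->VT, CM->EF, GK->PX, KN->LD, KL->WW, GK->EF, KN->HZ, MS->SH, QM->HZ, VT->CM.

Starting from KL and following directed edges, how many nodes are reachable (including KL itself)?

15

BFS from KL visits: KL, WW, WU, VT, TP, QM, PX, MS, CM, KN, HZ, SH, EF, LD, CX
Reachable nodes: 15 of 20 total.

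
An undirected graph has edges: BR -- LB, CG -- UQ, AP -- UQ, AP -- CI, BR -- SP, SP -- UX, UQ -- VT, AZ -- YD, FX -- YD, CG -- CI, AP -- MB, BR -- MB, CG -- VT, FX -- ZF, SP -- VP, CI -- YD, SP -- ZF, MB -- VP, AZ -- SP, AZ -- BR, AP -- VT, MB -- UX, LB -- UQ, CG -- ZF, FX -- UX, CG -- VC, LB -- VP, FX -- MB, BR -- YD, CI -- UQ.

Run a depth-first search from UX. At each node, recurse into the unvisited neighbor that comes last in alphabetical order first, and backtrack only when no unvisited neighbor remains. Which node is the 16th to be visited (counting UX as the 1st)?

AZ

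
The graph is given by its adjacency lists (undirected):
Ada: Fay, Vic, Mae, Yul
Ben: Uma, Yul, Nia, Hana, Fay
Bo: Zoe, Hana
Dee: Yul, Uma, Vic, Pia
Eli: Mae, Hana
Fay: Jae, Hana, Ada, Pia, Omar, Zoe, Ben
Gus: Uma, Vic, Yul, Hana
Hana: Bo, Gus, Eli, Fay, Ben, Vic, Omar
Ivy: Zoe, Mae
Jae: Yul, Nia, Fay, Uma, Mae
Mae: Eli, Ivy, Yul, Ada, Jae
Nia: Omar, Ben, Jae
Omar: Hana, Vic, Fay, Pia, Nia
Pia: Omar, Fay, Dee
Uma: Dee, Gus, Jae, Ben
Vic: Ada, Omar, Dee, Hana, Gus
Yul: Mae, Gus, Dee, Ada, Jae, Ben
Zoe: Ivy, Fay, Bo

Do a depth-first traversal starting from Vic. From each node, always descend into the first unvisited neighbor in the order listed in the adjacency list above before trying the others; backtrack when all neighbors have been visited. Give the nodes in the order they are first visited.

Vic Ada Fay Jae Yul Mae Eli Hana Bo Zoe Ivy Gus Uma Dee Pia Omar Nia Ben

Visit Vic
Vic → Ada
Ada → Fay
Fay → Jae
Jae → Yul
Yul → Mae
Mae → Eli
Eli → Hana
Hana → Bo
Bo → Zoe
Zoe → Ivy
Hana → Gus
Gus → Uma
Uma → Dee
Dee → Pia
Pia → Omar
Omar → Nia
Nia → Ben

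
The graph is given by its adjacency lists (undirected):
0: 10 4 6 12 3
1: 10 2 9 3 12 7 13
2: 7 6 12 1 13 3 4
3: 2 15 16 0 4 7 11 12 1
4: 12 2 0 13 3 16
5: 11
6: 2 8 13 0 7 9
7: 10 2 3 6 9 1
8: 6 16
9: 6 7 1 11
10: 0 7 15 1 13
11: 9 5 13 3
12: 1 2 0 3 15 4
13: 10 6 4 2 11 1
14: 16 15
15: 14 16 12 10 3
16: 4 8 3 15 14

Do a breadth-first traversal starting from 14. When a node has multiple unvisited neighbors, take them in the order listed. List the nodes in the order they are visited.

14, 16, 15, 4, 8, 3, 12, 10, 2, 0, 13, 6, 7, 11, 1, 9, 5

Visit 14; enqueue 16, 15 → queue [16, 15]
Visit 16; enqueue 4, 8, 3 → queue [15, 4, 8, 3]
Visit 15; enqueue 12, 10 → queue [4, 8, 3, 12, 10]
Visit 4; enqueue 2, 0, 13 → queue [8, 3, 12, 10, 2, 0, 13]
Visit 8; enqueue 6 → queue [3, 12, 10, 2, 0, 13, 6]
Visit 3; enqueue 7, 11, 1 → queue [12, 10, 2, 0, 13, 6, 7, 11, 1]
Visit 12 → queue [10, 2, 0, 13, 6, 7, 11, 1]
Visit 10 → queue [2, 0, 13, 6, 7, 11, 1]
Visit 2 → queue [0, 13, 6, 7, 11, 1]
Visit 0 → queue [13, 6, 7, 11, 1]
Visit 13 → queue [6, 7, 11, 1]
Visit 6; enqueue 9 → queue [7, 11, 1, 9]
Visit 7 → queue [11, 1, 9]
Visit 11; enqueue 5 → queue [1, 9, 5]
Visit 1 → queue [9, 5]
Visit 9 → queue [5]
Visit 5 → queue []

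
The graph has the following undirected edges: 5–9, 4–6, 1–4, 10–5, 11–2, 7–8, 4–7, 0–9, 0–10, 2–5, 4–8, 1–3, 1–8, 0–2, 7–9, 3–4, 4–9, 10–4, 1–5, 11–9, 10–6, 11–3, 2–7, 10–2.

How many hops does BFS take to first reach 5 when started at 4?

Level 0: 4
Level 1: 1, 3, 6, 7, 8, 9, 10
Level 2: 0, 2, 5, 11
5 first appears at level 2.

2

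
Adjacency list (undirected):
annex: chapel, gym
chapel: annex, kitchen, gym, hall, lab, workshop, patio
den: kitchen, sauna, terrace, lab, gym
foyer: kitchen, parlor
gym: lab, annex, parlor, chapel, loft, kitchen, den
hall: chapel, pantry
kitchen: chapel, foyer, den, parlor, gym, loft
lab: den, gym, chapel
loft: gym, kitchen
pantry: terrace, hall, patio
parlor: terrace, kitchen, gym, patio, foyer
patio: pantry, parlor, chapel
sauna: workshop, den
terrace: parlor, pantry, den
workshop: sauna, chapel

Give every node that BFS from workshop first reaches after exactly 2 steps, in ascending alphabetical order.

annex, den, gym, hall, kitchen, lab, patio

Level 0: workshop
Level 1: chapel, sauna
Level 2: annex, den, gym, hall, kitchen, lab, patio
Level 3: foyer, loft, pantry, parlor, terrace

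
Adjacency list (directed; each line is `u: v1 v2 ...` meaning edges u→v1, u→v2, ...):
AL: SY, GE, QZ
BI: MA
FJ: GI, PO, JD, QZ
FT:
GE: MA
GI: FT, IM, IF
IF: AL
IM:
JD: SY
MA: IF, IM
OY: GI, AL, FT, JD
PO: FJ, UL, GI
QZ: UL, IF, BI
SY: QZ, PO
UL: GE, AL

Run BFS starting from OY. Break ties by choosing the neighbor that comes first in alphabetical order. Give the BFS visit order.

OY -> AL -> FT -> GI -> JD -> GE -> QZ -> SY -> IF -> IM -> MA -> BI -> UL -> PO -> FJ

Visit OY; enqueue AL, FT, GI, JD → queue [AL, FT, GI, JD]
Visit AL; enqueue GE, QZ, SY → queue [FT, GI, JD, GE, QZ, SY]
Visit FT → queue [GI, JD, GE, QZ, SY]
Visit GI; enqueue IF, IM → queue [JD, GE, QZ, SY, IF, IM]
Visit JD → queue [GE, QZ, SY, IF, IM]
Visit GE; enqueue MA → queue [QZ, SY, IF, IM, MA]
Visit QZ; enqueue BI, UL → queue [SY, IF, IM, MA, BI, UL]
Visit SY; enqueue PO → queue [IF, IM, MA, BI, UL, PO]
Visit IF → queue [IM, MA, BI, UL, PO]
Visit IM → queue [MA, BI, UL, PO]
Visit MA → queue [BI, UL, PO]
Visit BI → queue [UL, PO]
Visit UL → queue [PO]
Visit PO; enqueue FJ → queue [FJ]
Visit FJ → queue []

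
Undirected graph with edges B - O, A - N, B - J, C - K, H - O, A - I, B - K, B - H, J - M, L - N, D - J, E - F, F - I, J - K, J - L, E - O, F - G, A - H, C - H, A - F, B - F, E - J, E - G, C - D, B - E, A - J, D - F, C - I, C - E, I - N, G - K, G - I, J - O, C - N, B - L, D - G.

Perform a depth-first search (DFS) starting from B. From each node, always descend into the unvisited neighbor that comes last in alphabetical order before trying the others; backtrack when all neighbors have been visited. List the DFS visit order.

B, O, J, M, L, N, I, G, K, C, H, A, F, E, D

Visit B
B → O
O → J
J → M
J → L
L → N
N → I
I → G
G → K
K → C
C → H
H → A
A → F
F → E
F → D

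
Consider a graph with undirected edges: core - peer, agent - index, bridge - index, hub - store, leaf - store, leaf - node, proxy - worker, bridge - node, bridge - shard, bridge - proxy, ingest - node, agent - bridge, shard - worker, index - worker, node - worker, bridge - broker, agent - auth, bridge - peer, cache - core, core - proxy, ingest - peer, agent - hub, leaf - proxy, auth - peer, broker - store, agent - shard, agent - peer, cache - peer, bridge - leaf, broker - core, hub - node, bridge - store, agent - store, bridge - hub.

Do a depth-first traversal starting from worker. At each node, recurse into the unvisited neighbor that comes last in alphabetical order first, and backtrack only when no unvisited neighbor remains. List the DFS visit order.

worker -> shard -> bridge -> store -> leaf -> proxy -> core -> peer -> ingest -> node -> hub -> agent -> index -> auth -> cache -> broker

Visit worker
worker → shard
shard → bridge
bridge → store
store → leaf
leaf → proxy
proxy → core
core → peer
peer → ingest
ingest → node
node → hub
hub → agent
agent → index
agent → auth
peer → cache
core → broker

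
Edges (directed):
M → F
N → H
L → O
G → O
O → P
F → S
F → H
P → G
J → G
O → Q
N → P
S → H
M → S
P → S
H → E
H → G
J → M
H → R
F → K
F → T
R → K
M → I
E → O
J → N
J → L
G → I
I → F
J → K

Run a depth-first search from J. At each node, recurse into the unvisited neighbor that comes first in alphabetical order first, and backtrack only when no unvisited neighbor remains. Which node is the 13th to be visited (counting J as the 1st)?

Visit J
J → G
G → I
I → F
F → H
H → E
E → O
O → P
P → S
O → Q
H → R
R → K
F → T
J → L
J → M
J → N

Visit order: J, G, I, F, H, E, O, P, S, Q, R, K, T, L, M, N

T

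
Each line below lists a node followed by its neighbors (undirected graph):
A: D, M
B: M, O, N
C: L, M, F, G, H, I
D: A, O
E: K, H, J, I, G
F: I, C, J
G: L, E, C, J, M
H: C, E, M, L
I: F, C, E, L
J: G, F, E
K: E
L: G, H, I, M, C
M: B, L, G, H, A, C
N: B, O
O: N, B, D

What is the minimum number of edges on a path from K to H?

Level 0: K
Level 1: E
Level 2: G, H, I, J
Level 3: C, F, L, M
Level 4: A, B
Level 5: D, N, O
H first appears at level 2.

2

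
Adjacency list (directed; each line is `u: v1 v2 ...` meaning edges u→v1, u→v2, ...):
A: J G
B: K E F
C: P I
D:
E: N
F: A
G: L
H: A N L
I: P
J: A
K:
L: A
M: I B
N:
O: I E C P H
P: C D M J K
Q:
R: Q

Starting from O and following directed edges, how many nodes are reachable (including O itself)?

16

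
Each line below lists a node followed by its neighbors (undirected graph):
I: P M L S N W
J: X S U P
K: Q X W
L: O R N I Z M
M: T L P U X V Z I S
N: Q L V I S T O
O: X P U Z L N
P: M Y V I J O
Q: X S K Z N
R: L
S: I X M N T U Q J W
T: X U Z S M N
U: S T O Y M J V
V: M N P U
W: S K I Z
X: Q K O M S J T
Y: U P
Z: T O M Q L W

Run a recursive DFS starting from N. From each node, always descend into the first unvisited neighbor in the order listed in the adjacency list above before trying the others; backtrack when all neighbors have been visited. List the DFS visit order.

Visit N
N → Q
Q → X
X → K
K → W
W → S
S → I
I → P
P → M
M → T
T → U
U → O
O → Z
Z → L
L → R
U → Y
U → J
U → V

N, Q, X, K, W, S, I, P, M, T, U, O, Z, L, R, Y, J, V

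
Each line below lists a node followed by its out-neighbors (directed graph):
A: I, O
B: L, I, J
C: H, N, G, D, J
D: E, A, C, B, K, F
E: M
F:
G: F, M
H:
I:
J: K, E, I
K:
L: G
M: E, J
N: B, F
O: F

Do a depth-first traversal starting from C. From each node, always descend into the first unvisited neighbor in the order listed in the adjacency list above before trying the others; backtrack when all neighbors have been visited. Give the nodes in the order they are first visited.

Visit C
C → H
C → N
N → B
B → L
L → G
G → F
G → M
M → E
M → J
J → K
J → I
C → D
D → A
A → O

C, H, N, B, L, G, F, M, E, J, K, I, D, A, O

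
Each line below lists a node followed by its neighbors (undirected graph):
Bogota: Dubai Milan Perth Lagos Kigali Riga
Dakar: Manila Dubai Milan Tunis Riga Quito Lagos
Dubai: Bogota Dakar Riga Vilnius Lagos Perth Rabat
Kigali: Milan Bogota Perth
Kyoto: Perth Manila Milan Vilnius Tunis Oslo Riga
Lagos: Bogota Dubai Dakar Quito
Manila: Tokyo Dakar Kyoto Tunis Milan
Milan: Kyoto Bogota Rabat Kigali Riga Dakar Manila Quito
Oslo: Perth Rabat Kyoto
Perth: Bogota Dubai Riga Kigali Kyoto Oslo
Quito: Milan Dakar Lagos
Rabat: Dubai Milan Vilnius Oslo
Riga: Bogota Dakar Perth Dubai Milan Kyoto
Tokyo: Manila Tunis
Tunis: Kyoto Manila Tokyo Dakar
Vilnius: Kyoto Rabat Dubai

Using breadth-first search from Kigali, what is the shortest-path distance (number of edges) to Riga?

Level 0: Kigali
Level 1: Bogota, Milan, Perth
Level 2: Dakar, Dubai, Kyoto, Lagos, Manila, Oslo, Quito, Rabat, Riga
Level 3: Tokyo, Tunis, Vilnius
Riga first appears at level 2.

2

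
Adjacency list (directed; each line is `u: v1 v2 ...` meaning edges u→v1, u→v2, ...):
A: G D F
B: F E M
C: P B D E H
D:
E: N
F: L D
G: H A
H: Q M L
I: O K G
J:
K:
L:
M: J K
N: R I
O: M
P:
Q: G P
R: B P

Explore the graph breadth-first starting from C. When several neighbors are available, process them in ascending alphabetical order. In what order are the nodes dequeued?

C -> B -> D -> E -> H -> P -> F -> M -> N -> L -> Q -> J -> K -> I -> R -> G -> O -> A

Visit C; enqueue B, D, E, H, P → queue [B, D, E, H, P]
Visit B; enqueue F, M → queue [D, E, H, P, F, M]
Visit D → queue [E, H, P, F, M]
Visit E; enqueue N → queue [H, P, F, M, N]
Visit H; enqueue L, Q → queue [P, F, M, N, L, Q]
Visit P → queue [F, M, N, L, Q]
Visit F → queue [M, N, L, Q]
Visit M; enqueue J, K → queue [N, L, Q, J, K]
Visit N; enqueue I, R → queue [L, Q, J, K, I, R]
Visit L → queue [Q, J, K, I, R]
Visit Q; enqueue G → queue [J, K, I, R, G]
Visit J → queue [K, I, R, G]
Visit K → queue [I, R, G]
Visit I; enqueue O → queue [R, G, O]
Visit R → queue [G, O]
Visit G; enqueue A → queue [O, A]
Visit O → queue [A]
Visit A → queue []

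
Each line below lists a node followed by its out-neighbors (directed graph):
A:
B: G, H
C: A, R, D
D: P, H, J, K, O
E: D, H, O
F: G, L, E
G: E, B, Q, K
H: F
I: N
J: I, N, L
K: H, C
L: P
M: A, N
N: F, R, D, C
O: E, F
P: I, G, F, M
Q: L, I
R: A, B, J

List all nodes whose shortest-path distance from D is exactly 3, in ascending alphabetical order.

Level 0: D
Level 1: H, J, K, O, P
Level 2: C, E, F, G, I, L, M, N
Level 3: A, B, Q, R

A, B, Q, R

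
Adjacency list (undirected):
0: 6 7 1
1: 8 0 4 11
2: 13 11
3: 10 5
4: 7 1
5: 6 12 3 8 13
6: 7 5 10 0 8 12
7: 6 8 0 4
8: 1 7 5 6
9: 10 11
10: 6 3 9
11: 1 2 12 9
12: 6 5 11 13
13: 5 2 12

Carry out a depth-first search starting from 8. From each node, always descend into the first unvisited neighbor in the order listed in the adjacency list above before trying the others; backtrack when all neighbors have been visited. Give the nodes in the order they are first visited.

Visit 8
8 → 1
1 → 0
0 → 6
6 → 7
7 → 4
6 → 5
5 → 12
12 → 11
11 → 2
2 → 13
11 → 9
9 → 10
10 → 3

8 -> 1 -> 0 -> 6 -> 7 -> 4 -> 5 -> 12 -> 11 -> 2 -> 13 -> 9 -> 10 -> 3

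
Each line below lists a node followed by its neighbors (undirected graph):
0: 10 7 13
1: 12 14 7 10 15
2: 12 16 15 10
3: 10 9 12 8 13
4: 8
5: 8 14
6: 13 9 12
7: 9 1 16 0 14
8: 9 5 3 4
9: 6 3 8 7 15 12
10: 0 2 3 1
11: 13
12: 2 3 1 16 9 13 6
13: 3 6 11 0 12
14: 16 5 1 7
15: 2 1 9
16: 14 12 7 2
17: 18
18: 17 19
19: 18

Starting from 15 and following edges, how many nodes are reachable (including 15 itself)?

17

BFS from 15 visits: 15, 1, 2, 9, 7, 10, 12, 14, 16, 3, 6, 8, 0, 13, 5, 4, 11
Reachable nodes: 17 of 20 total.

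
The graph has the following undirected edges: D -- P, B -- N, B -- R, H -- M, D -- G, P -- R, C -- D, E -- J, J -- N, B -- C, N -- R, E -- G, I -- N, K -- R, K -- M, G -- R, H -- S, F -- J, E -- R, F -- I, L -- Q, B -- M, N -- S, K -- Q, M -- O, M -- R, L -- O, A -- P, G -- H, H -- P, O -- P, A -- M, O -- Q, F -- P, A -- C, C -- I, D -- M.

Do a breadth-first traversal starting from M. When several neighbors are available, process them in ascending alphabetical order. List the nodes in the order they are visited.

Visit M; enqueue A, B, D, H, K, O, R → queue [A, B, D, H, K, O, R]
Visit A; enqueue C, P → queue [B, D, H, K, O, R, C, P]
Visit B; enqueue N → queue [D, H, K, O, R, C, P, N]
Visit D; enqueue G → queue [H, K, O, R, C, P, N, G]
Visit H; enqueue S → queue [K, O, R, C, P, N, G, S]
Visit K; enqueue Q → queue [O, R, C, P, N, G, S, Q]
Visit O; enqueue L → queue [R, C, P, N, G, S, Q, L]
Visit R; enqueue E → queue [C, P, N, G, S, Q, L, E]
Visit C; enqueue I → queue [P, N, G, S, Q, L, E, I]
Visit P; enqueue F → queue [N, G, S, Q, L, E, I, F]
Visit N; enqueue J → queue [G, S, Q, L, E, I, F, J]
Visit G → queue [S, Q, L, E, I, F, J]
Visit S → queue [Q, L, E, I, F, J]
Visit Q → queue [L, E, I, F, J]
Visit L → queue [E, I, F, J]
Visit E → queue [I, F, J]
Visit I → queue [F, J]
Visit F → queue [J]
Visit J → queue []

M A B D H K O R C P N G S Q L E I F J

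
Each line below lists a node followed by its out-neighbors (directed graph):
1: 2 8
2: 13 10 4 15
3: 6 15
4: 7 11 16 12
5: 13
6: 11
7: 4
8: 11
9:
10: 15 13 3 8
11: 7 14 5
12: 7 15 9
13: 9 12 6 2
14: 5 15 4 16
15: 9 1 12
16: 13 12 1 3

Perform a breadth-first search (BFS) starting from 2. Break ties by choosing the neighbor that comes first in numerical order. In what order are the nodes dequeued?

2 4 10 13 15 7 11 12 16 3 8 6 9 1 5 14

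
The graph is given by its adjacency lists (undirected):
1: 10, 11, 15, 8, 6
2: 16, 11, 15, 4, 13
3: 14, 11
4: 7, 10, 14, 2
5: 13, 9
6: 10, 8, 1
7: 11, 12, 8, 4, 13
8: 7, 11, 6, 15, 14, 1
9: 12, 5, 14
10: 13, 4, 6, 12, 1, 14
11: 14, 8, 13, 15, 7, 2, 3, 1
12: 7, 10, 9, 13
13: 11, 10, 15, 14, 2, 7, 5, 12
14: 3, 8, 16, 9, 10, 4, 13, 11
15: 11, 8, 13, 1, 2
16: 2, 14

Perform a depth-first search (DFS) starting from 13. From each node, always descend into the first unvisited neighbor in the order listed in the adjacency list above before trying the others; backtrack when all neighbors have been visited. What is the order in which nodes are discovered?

Visit 13
13 → 11
11 → 14
14 → 3
14 → 8
8 → 7
7 → 12
12 → 10
10 → 4
4 → 2
2 → 16
2 → 15
15 → 1
1 → 6
12 → 9
9 → 5

13, 11, 14, 3, 8, 7, 12, 10, 4, 2, 16, 15, 1, 6, 9, 5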